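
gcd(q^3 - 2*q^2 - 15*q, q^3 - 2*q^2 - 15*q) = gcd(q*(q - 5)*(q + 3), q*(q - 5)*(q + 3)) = q^3 - 2*q^2 - 15*q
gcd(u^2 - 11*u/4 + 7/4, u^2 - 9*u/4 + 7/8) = u - 7/4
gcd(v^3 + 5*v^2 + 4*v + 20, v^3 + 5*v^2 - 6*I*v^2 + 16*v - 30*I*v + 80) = v^2 + v*(5 + 2*I) + 10*I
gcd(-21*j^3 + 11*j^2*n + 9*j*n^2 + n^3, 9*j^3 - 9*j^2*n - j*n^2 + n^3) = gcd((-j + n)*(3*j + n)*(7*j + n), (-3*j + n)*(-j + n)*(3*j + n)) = 3*j^2 - 2*j*n - n^2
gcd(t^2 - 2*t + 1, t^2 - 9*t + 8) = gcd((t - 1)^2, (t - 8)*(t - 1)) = t - 1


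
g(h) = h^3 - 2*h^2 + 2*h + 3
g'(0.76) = 0.69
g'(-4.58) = 83.25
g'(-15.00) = 737.00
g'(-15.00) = 737.00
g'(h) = 3*h^2 - 4*h + 2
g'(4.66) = 48.51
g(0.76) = 3.80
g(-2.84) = -41.72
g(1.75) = 5.73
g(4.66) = 70.08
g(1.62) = 5.24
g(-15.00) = -3852.00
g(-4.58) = -144.18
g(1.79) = 5.91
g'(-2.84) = 37.56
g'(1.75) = 4.19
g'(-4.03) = 66.84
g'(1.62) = 3.39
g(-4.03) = -102.99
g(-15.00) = -3852.00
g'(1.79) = 4.45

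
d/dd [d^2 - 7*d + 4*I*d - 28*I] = 2*d - 7 + 4*I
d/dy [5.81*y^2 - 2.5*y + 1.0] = 11.62*y - 2.5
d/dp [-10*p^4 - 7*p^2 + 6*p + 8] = -40*p^3 - 14*p + 6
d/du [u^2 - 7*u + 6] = 2*u - 7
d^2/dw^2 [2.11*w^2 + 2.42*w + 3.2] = 4.22000000000000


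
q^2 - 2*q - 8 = (q - 4)*(q + 2)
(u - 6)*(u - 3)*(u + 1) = u^3 - 8*u^2 + 9*u + 18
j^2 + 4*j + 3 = (j + 1)*(j + 3)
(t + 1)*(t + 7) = t^2 + 8*t + 7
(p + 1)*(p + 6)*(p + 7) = p^3 + 14*p^2 + 55*p + 42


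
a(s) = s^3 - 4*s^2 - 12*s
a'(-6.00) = 144.00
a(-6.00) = -288.00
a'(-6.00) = 144.00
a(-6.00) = -288.00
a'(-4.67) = 90.79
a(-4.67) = -133.04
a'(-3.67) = 57.77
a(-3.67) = -59.27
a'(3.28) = -5.96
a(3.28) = -47.11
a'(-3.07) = 40.83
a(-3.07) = -29.79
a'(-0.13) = -10.91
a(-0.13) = 1.49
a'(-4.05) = 69.61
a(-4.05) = -83.44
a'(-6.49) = 166.28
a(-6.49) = -363.96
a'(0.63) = -15.85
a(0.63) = -8.90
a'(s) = 3*s^2 - 8*s - 12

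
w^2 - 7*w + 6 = (w - 6)*(w - 1)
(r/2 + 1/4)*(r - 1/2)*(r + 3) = r^3/2 + 3*r^2/2 - r/8 - 3/8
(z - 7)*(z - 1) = z^2 - 8*z + 7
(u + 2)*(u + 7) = u^2 + 9*u + 14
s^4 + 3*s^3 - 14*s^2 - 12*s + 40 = (s - 2)^2*(s + 2)*(s + 5)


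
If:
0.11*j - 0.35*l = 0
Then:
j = 3.18181818181818*l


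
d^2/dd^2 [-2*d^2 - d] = -4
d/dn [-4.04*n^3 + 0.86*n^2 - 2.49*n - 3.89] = -12.12*n^2 + 1.72*n - 2.49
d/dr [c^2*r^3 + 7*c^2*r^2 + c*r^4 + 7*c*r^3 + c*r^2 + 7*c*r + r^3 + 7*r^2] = 3*c^2*r^2 + 14*c^2*r + 4*c*r^3 + 21*c*r^2 + 2*c*r + 7*c + 3*r^2 + 14*r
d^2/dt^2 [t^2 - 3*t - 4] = 2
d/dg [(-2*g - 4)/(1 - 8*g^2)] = 2*(8*g^2 - 16*g*(g + 2) - 1)/(8*g^2 - 1)^2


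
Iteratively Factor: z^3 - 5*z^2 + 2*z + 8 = (z - 4)*(z^2 - z - 2) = (z - 4)*(z + 1)*(z - 2)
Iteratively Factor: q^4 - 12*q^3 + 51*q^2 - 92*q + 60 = (q - 5)*(q^3 - 7*q^2 + 16*q - 12) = (q - 5)*(q - 2)*(q^2 - 5*q + 6) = (q - 5)*(q - 3)*(q - 2)*(q - 2)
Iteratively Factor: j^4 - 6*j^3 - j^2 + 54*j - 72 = (j - 4)*(j^3 - 2*j^2 - 9*j + 18) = (j - 4)*(j - 2)*(j^2 - 9) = (j - 4)*(j - 2)*(j + 3)*(j - 3)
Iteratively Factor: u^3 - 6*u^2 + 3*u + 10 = (u - 2)*(u^2 - 4*u - 5) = (u - 2)*(u + 1)*(u - 5)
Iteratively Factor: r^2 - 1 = (r + 1)*(r - 1)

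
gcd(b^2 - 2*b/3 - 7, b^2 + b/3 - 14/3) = b + 7/3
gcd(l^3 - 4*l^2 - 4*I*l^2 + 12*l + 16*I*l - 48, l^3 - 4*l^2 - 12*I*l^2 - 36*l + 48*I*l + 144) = l^2 + l*(-4 - 6*I) + 24*I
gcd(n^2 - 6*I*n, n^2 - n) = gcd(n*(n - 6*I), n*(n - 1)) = n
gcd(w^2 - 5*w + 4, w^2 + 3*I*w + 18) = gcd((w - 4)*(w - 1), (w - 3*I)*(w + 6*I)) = 1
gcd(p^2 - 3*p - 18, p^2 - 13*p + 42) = p - 6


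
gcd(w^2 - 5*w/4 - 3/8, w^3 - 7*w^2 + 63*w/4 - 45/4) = w - 3/2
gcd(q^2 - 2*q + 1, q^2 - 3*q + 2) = q - 1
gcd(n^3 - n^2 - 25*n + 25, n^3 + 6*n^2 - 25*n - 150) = n^2 - 25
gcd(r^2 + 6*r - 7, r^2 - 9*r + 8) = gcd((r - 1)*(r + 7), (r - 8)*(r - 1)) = r - 1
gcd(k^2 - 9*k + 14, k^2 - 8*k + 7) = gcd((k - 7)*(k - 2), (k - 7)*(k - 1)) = k - 7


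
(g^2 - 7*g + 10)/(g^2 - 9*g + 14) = (g - 5)/(g - 7)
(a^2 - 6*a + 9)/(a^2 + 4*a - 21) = (a - 3)/(a + 7)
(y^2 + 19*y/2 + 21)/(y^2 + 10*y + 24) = (y + 7/2)/(y + 4)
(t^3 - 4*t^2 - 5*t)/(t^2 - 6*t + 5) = t*(t + 1)/(t - 1)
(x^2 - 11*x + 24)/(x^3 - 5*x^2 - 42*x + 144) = 1/(x + 6)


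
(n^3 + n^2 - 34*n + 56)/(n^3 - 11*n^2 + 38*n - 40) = (n + 7)/(n - 5)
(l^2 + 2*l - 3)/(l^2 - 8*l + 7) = (l + 3)/(l - 7)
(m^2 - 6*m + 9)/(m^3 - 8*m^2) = (m^2 - 6*m + 9)/(m^2*(m - 8))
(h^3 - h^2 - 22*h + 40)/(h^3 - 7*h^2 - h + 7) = (h^3 - h^2 - 22*h + 40)/(h^3 - 7*h^2 - h + 7)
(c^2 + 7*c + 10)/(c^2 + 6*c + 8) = (c + 5)/(c + 4)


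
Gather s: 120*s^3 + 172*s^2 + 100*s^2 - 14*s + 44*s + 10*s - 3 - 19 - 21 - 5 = 120*s^3 + 272*s^2 + 40*s - 48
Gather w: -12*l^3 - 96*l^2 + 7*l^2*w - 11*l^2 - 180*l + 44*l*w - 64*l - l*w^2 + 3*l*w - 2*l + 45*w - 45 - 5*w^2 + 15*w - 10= -12*l^3 - 107*l^2 - 246*l + w^2*(-l - 5) + w*(7*l^2 + 47*l + 60) - 55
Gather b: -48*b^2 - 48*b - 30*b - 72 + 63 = -48*b^2 - 78*b - 9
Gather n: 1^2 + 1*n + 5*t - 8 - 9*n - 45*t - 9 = -8*n - 40*t - 16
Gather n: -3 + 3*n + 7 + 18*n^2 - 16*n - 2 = 18*n^2 - 13*n + 2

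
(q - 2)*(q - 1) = q^2 - 3*q + 2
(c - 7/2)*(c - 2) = c^2 - 11*c/2 + 7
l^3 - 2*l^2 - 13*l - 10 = (l - 5)*(l + 1)*(l + 2)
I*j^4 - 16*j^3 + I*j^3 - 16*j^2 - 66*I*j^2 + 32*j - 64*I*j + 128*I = (j + 2)*(j + 8*I)^2*(I*j - I)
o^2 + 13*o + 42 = (o + 6)*(o + 7)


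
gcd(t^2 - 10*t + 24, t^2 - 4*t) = t - 4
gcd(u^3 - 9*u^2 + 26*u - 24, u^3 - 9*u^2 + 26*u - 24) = u^3 - 9*u^2 + 26*u - 24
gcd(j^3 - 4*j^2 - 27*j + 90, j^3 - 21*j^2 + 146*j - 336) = j - 6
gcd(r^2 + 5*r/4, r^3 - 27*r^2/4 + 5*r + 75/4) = r + 5/4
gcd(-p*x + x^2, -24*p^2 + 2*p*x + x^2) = 1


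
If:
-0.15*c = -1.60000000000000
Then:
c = 10.67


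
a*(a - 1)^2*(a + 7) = a^4 + 5*a^3 - 13*a^2 + 7*a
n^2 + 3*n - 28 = (n - 4)*(n + 7)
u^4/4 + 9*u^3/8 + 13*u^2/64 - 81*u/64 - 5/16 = (u/4 + 1)*(u - 1)*(u + 1/4)*(u + 5/4)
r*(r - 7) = r^2 - 7*r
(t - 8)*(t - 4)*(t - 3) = t^3 - 15*t^2 + 68*t - 96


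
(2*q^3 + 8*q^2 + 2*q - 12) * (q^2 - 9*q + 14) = 2*q^5 - 10*q^4 - 42*q^3 + 82*q^2 + 136*q - 168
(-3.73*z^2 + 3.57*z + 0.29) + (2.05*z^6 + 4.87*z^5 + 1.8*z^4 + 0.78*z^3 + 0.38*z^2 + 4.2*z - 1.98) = 2.05*z^6 + 4.87*z^5 + 1.8*z^4 + 0.78*z^3 - 3.35*z^2 + 7.77*z - 1.69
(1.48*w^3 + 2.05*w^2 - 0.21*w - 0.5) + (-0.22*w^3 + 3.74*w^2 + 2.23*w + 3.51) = 1.26*w^3 + 5.79*w^2 + 2.02*w + 3.01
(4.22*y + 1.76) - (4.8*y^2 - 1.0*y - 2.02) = -4.8*y^2 + 5.22*y + 3.78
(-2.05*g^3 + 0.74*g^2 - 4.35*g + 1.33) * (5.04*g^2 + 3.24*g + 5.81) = -10.332*g^5 - 2.9124*g^4 - 31.4369*g^3 - 3.0914*g^2 - 20.9643*g + 7.7273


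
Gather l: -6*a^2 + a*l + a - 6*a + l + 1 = -6*a^2 - 5*a + l*(a + 1) + 1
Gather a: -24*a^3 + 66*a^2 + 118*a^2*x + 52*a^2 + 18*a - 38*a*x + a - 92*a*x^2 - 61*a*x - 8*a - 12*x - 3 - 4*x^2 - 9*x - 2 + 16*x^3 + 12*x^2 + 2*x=-24*a^3 + a^2*(118*x + 118) + a*(-92*x^2 - 99*x + 11) + 16*x^3 + 8*x^2 - 19*x - 5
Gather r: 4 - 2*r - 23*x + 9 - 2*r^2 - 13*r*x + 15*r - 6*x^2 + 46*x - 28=-2*r^2 + r*(13 - 13*x) - 6*x^2 + 23*x - 15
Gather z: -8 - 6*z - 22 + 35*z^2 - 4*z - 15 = 35*z^2 - 10*z - 45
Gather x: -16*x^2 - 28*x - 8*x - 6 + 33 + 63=-16*x^2 - 36*x + 90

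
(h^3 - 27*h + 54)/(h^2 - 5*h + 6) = (h^2 + 3*h - 18)/(h - 2)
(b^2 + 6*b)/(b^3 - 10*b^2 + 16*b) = (b + 6)/(b^2 - 10*b + 16)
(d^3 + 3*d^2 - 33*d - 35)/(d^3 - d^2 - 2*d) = (d^2 + 2*d - 35)/(d*(d - 2))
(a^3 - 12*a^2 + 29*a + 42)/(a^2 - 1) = (a^2 - 13*a + 42)/(a - 1)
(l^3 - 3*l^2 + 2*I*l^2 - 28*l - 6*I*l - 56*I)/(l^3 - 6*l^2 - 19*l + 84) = (l + 2*I)/(l - 3)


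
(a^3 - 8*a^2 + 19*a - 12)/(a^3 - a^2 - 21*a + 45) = (a^2 - 5*a + 4)/(a^2 + 2*a - 15)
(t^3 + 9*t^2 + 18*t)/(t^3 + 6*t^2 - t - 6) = t*(t + 3)/(t^2 - 1)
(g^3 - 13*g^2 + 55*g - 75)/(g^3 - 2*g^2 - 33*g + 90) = (g - 5)/(g + 6)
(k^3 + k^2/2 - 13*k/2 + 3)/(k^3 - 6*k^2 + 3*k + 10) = (2*k^2 + 5*k - 3)/(2*(k^2 - 4*k - 5))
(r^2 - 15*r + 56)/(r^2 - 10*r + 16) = (r - 7)/(r - 2)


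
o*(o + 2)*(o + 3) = o^3 + 5*o^2 + 6*o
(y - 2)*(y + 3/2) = y^2 - y/2 - 3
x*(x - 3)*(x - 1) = x^3 - 4*x^2 + 3*x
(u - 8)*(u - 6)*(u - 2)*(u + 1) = u^4 - 15*u^3 + 60*u^2 - 20*u - 96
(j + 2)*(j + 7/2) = j^2 + 11*j/2 + 7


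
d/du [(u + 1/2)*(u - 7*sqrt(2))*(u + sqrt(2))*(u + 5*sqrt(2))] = 4*u^3 - 3*sqrt(2)*u^2 + 3*u^2/2 - 148*u - sqrt(2)*u - 70*sqrt(2) - 37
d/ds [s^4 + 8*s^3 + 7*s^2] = 2*s*(2*s^2 + 12*s + 7)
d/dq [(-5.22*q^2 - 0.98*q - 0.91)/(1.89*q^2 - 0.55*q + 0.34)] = (4.7232*q^2 - 0.1098*q - 0.8337)/(3.5721*q^4 - 2.079*q^3 + 1.5877*q^2 - 0.374*q + 0.1156)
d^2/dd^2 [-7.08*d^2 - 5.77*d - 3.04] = -14.1600000000000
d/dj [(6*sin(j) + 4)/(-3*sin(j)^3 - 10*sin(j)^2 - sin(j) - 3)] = 2*(18*sin(j)^3 + 48*sin(j)^2 + 40*sin(j) - 7)*cos(j)/(3*sin(j)^3 + 10*sin(j)^2 + sin(j) + 3)^2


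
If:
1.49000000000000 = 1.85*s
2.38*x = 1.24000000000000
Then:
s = 0.81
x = 0.52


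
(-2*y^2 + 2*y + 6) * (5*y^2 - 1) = -10*y^4 + 10*y^3 + 32*y^2 - 2*y - 6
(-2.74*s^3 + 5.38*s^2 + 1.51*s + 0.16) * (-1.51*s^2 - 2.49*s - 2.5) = 4.1374*s^5 - 1.3012*s^4 - 8.8263*s^3 - 17.4515*s^2 - 4.1734*s - 0.4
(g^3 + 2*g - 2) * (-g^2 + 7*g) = -g^5 + 7*g^4 - 2*g^3 + 16*g^2 - 14*g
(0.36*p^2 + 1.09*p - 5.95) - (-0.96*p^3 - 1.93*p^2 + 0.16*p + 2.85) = 0.96*p^3 + 2.29*p^2 + 0.93*p - 8.8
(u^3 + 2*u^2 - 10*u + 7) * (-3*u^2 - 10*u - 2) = -3*u^5 - 16*u^4 + 8*u^3 + 75*u^2 - 50*u - 14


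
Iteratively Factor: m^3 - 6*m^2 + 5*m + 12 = (m + 1)*(m^2 - 7*m + 12) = (m - 3)*(m + 1)*(m - 4)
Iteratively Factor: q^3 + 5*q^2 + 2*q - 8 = (q + 2)*(q^2 + 3*q - 4) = (q - 1)*(q + 2)*(q + 4)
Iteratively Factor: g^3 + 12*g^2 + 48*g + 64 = (g + 4)*(g^2 + 8*g + 16) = (g + 4)^2*(g + 4)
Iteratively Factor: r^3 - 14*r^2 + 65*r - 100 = (r - 5)*(r^2 - 9*r + 20) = (r - 5)^2*(r - 4)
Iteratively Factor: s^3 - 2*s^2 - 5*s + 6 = (s + 2)*(s^2 - 4*s + 3) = (s - 1)*(s + 2)*(s - 3)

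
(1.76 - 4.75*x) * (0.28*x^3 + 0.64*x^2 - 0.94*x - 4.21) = -1.33*x^4 - 2.5472*x^3 + 5.5914*x^2 + 18.3431*x - 7.4096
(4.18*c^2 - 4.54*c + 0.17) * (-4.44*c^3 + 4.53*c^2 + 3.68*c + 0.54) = -18.5592*c^5 + 39.093*c^4 - 5.9386*c^3 - 13.6799*c^2 - 1.826*c + 0.0918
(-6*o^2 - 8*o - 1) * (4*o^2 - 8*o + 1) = -24*o^4 + 16*o^3 + 54*o^2 - 1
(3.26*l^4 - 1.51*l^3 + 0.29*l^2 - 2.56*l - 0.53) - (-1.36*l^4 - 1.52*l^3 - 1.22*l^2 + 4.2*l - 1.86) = 4.62*l^4 + 0.01*l^3 + 1.51*l^2 - 6.76*l + 1.33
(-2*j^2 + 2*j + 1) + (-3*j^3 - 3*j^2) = -3*j^3 - 5*j^2 + 2*j + 1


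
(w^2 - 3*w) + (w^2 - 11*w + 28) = 2*w^2 - 14*w + 28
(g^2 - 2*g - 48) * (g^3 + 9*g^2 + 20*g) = g^5 + 7*g^4 - 46*g^3 - 472*g^2 - 960*g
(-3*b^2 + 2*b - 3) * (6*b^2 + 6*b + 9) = -18*b^4 - 6*b^3 - 33*b^2 - 27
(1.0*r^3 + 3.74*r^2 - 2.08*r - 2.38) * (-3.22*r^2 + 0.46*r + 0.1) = -3.22*r^5 - 11.5828*r^4 + 8.518*r^3 + 7.0808*r^2 - 1.3028*r - 0.238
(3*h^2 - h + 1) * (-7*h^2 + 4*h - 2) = -21*h^4 + 19*h^3 - 17*h^2 + 6*h - 2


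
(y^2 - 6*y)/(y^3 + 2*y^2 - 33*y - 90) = y/(y^2 + 8*y + 15)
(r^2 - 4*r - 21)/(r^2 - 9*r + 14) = (r + 3)/(r - 2)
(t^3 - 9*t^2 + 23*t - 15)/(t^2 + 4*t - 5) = (t^2 - 8*t + 15)/(t + 5)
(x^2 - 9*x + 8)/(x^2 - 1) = (x - 8)/(x + 1)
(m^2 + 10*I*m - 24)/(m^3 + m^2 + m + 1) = (m^2 + 10*I*m - 24)/(m^3 + m^2 + m + 1)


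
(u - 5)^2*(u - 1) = u^3 - 11*u^2 + 35*u - 25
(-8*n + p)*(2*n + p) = -16*n^2 - 6*n*p + p^2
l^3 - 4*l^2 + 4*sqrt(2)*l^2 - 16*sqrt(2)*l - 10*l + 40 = (l - 4)*(l - sqrt(2))*(l + 5*sqrt(2))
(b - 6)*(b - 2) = b^2 - 8*b + 12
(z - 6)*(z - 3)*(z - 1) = z^3 - 10*z^2 + 27*z - 18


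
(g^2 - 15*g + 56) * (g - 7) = g^3 - 22*g^2 + 161*g - 392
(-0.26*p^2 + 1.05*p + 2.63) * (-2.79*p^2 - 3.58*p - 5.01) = 0.7254*p^4 - 1.9987*p^3 - 9.7941*p^2 - 14.6759*p - 13.1763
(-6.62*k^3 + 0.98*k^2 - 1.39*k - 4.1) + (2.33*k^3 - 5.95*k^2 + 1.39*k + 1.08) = -4.29*k^3 - 4.97*k^2 - 3.02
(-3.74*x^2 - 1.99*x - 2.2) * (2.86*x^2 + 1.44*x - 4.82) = -10.6964*x^4 - 11.077*x^3 + 8.8692*x^2 + 6.4238*x + 10.604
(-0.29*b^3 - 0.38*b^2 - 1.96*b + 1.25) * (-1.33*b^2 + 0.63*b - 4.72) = 0.3857*b^5 + 0.3227*b^4 + 3.7362*b^3 - 1.1037*b^2 + 10.0387*b - 5.9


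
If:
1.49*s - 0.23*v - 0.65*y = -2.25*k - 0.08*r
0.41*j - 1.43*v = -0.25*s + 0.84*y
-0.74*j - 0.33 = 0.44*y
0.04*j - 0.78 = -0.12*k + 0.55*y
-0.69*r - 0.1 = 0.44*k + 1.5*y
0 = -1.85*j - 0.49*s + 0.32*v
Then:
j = 0.36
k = 0.17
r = 2.70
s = -0.87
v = 0.75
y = -1.36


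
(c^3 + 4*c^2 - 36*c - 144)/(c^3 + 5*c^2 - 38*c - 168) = (c + 6)/(c + 7)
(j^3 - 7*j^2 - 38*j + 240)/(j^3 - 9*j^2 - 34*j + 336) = (j - 5)/(j - 7)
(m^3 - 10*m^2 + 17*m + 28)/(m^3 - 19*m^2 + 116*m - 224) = (m + 1)/(m - 8)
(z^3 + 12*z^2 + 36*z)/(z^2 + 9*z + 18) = z*(z + 6)/(z + 3)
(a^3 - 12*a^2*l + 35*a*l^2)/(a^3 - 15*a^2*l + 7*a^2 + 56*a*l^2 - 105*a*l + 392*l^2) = a*(a - 5*l)/(a^2 - 8*a*l + 7*a - 56*l)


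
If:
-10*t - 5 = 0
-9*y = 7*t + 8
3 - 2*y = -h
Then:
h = -4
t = -1/2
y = -1/2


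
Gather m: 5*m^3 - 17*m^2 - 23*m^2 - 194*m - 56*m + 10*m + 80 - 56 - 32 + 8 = 5*m^3 - 40*m^2 - 240*m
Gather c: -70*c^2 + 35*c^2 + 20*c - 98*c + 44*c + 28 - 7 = -35*c^2 - 34*c + 21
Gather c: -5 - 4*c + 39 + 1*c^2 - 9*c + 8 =c^2 - 13*c + 42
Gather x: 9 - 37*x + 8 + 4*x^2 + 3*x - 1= 4*x^2 - 34*x + 16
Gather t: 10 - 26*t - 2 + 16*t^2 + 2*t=16*t^2 - 24*t + 8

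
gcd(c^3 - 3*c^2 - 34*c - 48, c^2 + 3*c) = c + 3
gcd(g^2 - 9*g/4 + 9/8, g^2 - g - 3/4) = g - 3/2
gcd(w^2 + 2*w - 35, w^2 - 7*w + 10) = w - 5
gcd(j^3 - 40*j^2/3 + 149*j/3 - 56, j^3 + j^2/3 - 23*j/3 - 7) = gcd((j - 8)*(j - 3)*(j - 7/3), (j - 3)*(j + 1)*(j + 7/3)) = j - 3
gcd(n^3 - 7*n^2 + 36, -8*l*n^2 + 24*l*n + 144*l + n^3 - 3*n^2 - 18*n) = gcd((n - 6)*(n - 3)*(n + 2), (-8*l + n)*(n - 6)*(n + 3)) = n - 6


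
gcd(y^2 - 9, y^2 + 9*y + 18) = y + 3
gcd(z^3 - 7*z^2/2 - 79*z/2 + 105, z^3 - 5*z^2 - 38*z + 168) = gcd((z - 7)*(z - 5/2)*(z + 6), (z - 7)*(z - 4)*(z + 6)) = z^2 - z - 42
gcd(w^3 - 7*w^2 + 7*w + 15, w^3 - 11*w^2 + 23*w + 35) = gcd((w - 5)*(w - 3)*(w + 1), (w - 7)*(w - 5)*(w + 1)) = w^2 - 4*w - 5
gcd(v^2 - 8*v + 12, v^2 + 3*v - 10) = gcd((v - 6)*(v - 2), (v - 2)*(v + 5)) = v - 2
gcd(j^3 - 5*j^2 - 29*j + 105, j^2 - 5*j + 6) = j - 3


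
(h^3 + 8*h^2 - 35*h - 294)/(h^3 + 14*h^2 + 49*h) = (h - 6)/h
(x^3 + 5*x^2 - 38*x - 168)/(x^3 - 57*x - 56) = (x^2 - 2*x - 24)/(x^2 - 7*x - 8)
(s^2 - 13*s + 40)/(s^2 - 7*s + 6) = (s^2 - 13*s + 40)/(s^2 - 7*s + 6)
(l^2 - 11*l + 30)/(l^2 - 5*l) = (l - 6)/l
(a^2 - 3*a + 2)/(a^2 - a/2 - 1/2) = 2*(a - 2)/(2*a + 1)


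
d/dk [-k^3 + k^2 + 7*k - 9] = -3*k^2 + 2*k + 7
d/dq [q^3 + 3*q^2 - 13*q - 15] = 3*q^2 + 6*q - 13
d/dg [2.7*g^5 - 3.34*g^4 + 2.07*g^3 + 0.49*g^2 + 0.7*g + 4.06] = 13.5*g^4 - 13.36*g^3 + 6.21*g^2 + 0.98*g + 0.7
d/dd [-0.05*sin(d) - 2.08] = -0.05*cos(d)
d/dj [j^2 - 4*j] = 2*j - 4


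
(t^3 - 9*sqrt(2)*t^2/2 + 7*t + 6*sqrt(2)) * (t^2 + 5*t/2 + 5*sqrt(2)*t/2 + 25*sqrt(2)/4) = t^5 - 2*sqrt(2)*t^4 + 5*t^4/2 - 31*t^3/2 - 5*sqrt(2)*t^3 - 155*t^2/4 + 47*sqrt(2)*t^2/2 + 30*t + 235*sqrt(2)*t/4 + 75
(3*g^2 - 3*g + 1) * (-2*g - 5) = -6*g^3 - 9*g^2 + 13*g - 5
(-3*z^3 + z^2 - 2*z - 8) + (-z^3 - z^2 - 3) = -4*z^3 - 2*z - 11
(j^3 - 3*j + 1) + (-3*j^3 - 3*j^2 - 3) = -2*j^3 - 3*j^2 - 3*j - 2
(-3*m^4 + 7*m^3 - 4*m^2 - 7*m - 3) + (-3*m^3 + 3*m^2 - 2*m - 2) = -3*m^4 + 4*m^3 - m^2 - 9*m - 5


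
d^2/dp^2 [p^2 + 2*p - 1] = 2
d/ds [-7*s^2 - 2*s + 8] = -14*s - 2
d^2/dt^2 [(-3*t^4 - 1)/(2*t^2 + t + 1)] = 2*(-12*t^6 - 18*t^5 - 27*t^4 - 24*t^3 - 30*t^2 - 6*t + 1)/(8*t^6 + 12*t^5 + 18*t^4 + 13*t^3 + 9*t^2 + 3*t + 1)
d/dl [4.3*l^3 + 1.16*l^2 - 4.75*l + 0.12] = 12.9*l^2 + 2.32*l - 4.75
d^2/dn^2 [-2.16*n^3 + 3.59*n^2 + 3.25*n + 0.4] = 7.18 - 12.96*n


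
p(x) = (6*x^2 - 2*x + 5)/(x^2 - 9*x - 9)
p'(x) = (9 - 2*x)*(6*x^2 - 2*x + 5)/(x^2 - 9*x - 9)^2 + (12*x - 2)/(x^2 - 9*x - 9) = (-52*x^2 - 118*x + 63)/(x^4 - 18*x^3 + 63*x^2 + 162*x + 81)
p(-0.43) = -1.41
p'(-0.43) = 4.26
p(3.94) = -3.12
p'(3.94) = -1.44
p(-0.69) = -3.99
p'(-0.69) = 22.35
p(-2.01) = 2.53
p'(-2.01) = 0.52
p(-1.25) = 4.43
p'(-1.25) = 8.89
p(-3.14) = 2.42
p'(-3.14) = -0.09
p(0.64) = -0.43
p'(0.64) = -0.16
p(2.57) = -1.55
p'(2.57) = -0.90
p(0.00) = -0.56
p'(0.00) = 0.78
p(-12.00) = 3.67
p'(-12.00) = -0.10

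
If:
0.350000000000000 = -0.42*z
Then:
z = -0.83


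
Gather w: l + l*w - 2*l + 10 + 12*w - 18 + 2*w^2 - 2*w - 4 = -l + 2*w^2 + w*(l + 10) - 12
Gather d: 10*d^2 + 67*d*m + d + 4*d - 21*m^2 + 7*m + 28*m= 10*d^2 + d*(67*m + 5) - 21*m^2 + 35*m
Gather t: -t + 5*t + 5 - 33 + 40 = 4*t + 12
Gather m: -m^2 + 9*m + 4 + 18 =-m^2 + 9*m + 22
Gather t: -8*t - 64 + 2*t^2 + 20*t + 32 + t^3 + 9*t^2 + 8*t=t^3 + 11*t^2 + 20*t - 32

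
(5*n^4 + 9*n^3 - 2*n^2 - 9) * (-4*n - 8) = -20*n^5 - 76*n^4 - 64*n^3 + 16*n^2 + 36*n + 72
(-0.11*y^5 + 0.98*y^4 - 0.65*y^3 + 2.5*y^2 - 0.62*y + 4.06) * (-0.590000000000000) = 0.0649*y^5 - 0.5782*y^4 + 0.3835*y^3 - 1.475*y^2 + 0.3658*y - 2.3954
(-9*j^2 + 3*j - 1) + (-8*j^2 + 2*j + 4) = -17*j^2 + 5*j + 3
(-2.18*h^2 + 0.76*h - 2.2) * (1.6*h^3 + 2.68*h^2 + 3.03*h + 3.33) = -3.488*h^5 - 4.6264*h^4 - 8.0886*h^3 - 10.8526*h^2 - 4.1352*h - 7.326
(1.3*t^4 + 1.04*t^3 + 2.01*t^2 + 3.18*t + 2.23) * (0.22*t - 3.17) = 0.286*t^5 - 3.8922*t^4 - 2.8546*t^3 - 5.6721*t^2 - 9.59*t - 7.0691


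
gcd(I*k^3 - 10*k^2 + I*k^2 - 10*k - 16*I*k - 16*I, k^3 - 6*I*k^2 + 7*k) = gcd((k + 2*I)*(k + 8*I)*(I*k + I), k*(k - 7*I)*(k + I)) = 1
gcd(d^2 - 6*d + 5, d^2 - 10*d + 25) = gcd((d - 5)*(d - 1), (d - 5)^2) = d - 5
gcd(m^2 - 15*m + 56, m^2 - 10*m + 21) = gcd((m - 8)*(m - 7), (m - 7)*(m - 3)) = m - 7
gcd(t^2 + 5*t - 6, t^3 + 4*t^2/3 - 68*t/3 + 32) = t + 6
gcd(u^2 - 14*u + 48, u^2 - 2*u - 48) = u - 8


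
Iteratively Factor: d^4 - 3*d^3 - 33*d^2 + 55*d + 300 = (d - 5)*(d^3 + 2*d^2 - 23*d - 60) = (d - 5)*(d + 3)*(d^2 - d - 20) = (d - 5)*(d + 3)*(d + 4)*(d - 5)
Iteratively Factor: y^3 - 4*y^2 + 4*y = (y - 2)*(y^2 - 2*y) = (y - 2)^2*(y)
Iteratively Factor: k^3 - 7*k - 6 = (k + 1)*(k^2 - k - 6) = (k - 3)*(k + 1)*(k + 2)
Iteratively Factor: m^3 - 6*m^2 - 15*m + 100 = (m - 5)*(m^2 - m - 20) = (m - 5)*(m + 4)*(m - 5)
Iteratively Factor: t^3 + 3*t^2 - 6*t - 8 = (t - 2)*(t^2 + 5*t + 4) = (t - 2)*(t + 4)*(t + 1)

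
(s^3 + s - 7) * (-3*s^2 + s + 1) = -3*s^5 + s^4 - 2*s^3 + 22*s^2 - 6*s - 7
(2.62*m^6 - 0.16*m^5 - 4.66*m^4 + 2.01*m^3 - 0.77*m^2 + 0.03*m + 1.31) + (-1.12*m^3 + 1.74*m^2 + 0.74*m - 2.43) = 2.62*m^6 - 0.16*m^5 - 4.66*m^4 + 0.89*m^3 + 0.97*m^2 + 0.77*m - 1.12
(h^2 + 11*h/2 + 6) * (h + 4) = h^3 + 19*h^2/2 + 28*h + 24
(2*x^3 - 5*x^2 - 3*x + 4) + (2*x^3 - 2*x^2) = 4*x^3 - 7*x^2 - 3*x + 4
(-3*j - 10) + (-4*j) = -7*j - 10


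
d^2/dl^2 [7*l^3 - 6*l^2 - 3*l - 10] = 42*l - 12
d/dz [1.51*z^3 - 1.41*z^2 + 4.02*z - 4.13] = 4.53*z^2 - 2.82*z + 4.02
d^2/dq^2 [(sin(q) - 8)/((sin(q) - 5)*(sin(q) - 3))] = (-sin(q)^5 + 24*sin(q)^4 - 100*sin(q)^3 - 136*sin(q)^2 + 1029*sin(q) - 544)/((sin(q) - 5)^3*(sin(q) - 3)^3)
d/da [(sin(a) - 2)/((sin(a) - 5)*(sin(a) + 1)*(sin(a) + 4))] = 2*(-sin(a)^3 + 3*sin(a)^2 - 31)*cos(a)/((sin(a) - 5)^2*(sin(a) + 1)^2*(sin(a) + 4)^2)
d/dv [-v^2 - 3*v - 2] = -2*v - 3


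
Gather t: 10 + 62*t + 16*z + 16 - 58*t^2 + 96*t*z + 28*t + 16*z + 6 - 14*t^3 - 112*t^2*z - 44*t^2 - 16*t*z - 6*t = -14*t^3 + t^2*(-112*z - 102) + t*(80*z + 84) + 32*z + 32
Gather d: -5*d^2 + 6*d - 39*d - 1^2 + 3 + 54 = -5*d^2 - 33*d + 56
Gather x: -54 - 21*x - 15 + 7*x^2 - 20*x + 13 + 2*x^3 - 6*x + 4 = 2*x^3 + 7*x^2 - 47*x - 52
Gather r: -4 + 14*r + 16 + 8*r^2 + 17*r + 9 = 8*r^2 + 31*r + 21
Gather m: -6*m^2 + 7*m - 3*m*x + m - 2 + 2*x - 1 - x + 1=-6*m^2 + m*(8 - 3*x) + x - 2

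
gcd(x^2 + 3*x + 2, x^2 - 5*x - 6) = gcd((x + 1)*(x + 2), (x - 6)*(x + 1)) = x + 1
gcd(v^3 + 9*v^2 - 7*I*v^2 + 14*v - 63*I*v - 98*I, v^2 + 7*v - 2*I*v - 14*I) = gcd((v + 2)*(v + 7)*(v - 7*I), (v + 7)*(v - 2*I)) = v + 7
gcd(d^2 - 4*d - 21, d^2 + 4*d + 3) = d + 3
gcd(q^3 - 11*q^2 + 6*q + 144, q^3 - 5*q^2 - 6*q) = q - 6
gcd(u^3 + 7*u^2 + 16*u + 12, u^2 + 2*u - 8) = 1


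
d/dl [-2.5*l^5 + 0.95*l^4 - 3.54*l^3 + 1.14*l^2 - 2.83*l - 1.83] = -12.5*l^4 + 3.8*l^3 - 10.62*l^2 + 2.28*l - 2.83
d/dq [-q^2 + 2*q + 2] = 2 - 2*q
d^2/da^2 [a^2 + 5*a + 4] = 2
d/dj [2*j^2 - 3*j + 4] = 4*j - 3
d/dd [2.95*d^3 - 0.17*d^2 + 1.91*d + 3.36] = 8.85*d^2 - 0.34*d + 1.91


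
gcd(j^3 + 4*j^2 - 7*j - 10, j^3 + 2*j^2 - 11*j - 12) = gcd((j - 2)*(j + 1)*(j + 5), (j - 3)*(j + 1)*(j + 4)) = j + 1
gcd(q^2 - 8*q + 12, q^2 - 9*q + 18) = q - 6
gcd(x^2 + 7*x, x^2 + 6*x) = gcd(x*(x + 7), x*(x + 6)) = x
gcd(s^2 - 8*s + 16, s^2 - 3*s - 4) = s - 4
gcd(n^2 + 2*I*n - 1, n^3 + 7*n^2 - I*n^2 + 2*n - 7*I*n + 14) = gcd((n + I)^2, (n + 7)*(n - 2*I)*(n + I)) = n + I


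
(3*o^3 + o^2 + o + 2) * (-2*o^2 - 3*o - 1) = -6*o^5 - 11*o^4 - 8*o^3 - 8*o^2 - 7*o - 2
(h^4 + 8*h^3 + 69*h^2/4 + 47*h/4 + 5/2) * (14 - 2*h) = -2*h^5 - 2*h^4 + 155*h^3/2 + 218*h^2 + 319*h/2 + 35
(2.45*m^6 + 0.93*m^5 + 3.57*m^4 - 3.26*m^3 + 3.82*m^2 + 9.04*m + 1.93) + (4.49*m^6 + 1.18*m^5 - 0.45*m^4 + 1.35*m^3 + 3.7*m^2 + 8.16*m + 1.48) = 6.94*m^6 + 2.11*m^5 + 3.12*m^4 - 1.91*m^3 + 7.52*m^2 + 17.2*m + 3.41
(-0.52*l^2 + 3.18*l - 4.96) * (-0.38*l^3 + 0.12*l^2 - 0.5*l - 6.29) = 0.1976*l^5 - 1.2708*l^4 + 2.5264*l^3 + 1.0856*l^2 - 17.5222*l + 31.1984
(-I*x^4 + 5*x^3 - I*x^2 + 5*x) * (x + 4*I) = -I*x^5 + 9*x^4 + 19*I*x^3 + 9*x^2 + 20*I*x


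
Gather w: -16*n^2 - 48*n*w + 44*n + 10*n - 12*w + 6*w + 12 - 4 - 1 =-16*n^2 + 54*n + w*(-48*n - 6) + 7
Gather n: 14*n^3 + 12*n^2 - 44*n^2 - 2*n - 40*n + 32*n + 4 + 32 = 14*n^3 - 32*n^2 - 10*n + 36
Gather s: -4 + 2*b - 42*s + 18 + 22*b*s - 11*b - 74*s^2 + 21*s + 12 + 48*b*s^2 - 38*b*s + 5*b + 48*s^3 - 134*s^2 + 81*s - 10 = -4*b + 48*s^3 + s^2*(48*b - 208) + s*(60 - 16*b) + 16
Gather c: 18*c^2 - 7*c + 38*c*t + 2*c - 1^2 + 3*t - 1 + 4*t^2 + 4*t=18*c^2 + c*(38*t - 5) + 4*t^2 + 7*t - 2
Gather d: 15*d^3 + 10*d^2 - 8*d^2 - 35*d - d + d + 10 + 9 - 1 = 15*d^3 + 2*d^2 - 35*d + 18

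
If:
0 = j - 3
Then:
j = 3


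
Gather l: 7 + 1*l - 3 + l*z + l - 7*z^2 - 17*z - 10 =l*(z + 2) - 7*z^2 - 17*z - 6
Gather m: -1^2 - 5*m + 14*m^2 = 14*m^2 - 5*m - 1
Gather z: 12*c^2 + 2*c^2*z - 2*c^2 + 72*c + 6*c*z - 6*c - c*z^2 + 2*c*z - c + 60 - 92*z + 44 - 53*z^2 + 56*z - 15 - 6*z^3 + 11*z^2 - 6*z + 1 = 10*c^2 + 65*c - 6*z^3 + z^2*(-c - 42) + z*(2*c^2 + 8*c - 42) + 90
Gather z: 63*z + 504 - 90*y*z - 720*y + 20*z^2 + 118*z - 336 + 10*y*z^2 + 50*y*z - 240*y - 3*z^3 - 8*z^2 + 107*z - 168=-960*y - 3*z^3 + z^2*(10*y + 12) + z*(288 - 40*y)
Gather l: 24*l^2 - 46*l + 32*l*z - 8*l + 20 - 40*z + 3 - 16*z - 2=24*l^2 + l*(32*z - 54) - 56*z + 21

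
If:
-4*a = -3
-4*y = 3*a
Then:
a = 3/4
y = -9/16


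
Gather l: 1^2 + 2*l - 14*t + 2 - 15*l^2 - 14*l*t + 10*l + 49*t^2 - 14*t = -15*l^2 + l*(12 - 14*t) + 49*t^2 - 28*t + 3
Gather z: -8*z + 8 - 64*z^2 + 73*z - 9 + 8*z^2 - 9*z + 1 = -56*z^2 + 56*z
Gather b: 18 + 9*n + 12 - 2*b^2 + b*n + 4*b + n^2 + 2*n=-2*b^2 + b*(n + 4) + n^2 + 11*n + 30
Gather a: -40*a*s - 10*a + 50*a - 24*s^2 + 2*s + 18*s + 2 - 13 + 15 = a*(40 - 40*s) - 24*s^2 + 20*s + 4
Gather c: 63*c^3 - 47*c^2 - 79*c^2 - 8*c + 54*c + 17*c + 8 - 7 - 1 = 63*c^3 - 126*c^2 + 63*c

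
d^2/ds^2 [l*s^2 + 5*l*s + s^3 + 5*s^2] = 2*l + 6*s + 10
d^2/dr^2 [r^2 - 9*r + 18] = 2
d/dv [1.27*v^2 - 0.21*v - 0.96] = 2.54*v - 0.21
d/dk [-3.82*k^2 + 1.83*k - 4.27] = 1.83 - 7.64*k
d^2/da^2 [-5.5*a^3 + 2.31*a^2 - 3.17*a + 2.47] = 4.62 - 33.0*a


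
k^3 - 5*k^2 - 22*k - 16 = (k - 8)*(k + 1)*(k + 2)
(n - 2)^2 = n^2 - 4*n + 4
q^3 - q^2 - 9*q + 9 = (q - 3)*(q - 1)*(q + 3)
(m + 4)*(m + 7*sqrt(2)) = m^2 + 4*m + 7*sqrt(2)*m + 28*sqrt(2)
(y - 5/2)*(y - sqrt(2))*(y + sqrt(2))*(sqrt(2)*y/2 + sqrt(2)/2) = sqrt(2)*y^4/2 - 3*sqrt(2)*y^3/4 - 9*sqrt(2)*y^2/4 + 3*sqrt(2)*y/2 + 5*sqrt(2)/2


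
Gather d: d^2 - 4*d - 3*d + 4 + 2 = d^2 - 7*d + 6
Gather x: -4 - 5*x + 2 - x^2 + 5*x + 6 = 4 - x^2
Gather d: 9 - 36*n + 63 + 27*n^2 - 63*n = 27*n^2 - 99*n + 72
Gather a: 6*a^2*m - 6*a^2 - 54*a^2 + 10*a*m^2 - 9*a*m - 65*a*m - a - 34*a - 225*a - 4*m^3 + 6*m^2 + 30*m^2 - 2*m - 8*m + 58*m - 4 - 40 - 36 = a^2*(6*m - 60) + a*(10*m^2 - 74*m - 260) - 4*m^3 + 36*m^2 + 48*m - 80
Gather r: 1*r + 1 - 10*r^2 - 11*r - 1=-10*r^2 - 10*r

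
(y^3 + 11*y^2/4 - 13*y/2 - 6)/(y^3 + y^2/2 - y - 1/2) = (4*y^3 + 11*y^2 - 26*y - 24)/(2*(2*y^3 + y^2 - 2*y - 1))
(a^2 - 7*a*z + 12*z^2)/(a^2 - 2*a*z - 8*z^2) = (a - 3*z)/(a + 2*z)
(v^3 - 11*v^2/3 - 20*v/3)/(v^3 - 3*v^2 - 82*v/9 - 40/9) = 3*v/(3*v + 2)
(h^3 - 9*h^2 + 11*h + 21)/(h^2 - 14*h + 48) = (h^3 - 9*h^2 + 11*h + 21)/(h^2 - 14*h + 48)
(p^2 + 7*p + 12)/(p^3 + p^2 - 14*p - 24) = (p + 4)/(p^2 - 2*p - 8)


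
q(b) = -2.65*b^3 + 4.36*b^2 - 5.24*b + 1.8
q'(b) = -7.95*b^2 + 8.72*b - 5.24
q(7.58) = -941.54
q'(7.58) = -395.92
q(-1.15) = 17.62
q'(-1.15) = -25.78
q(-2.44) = 79.04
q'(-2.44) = -73.85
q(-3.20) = 150.05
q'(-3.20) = -114.55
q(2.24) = -17.85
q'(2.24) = -25.60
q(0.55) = -0.20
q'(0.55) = -2.85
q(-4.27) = 309.98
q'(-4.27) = -187.43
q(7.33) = -846.01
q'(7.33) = -368.47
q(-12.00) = 5271.72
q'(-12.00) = -1254.68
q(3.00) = -46.23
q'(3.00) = -50.63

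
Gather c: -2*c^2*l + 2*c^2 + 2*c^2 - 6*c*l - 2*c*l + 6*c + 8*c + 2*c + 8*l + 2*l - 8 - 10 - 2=c^2*(4 - 2*l) + c*(16 - 8*l) + 10*l - 20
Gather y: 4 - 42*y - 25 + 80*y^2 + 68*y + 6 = 80*y^2 + 26*y - 15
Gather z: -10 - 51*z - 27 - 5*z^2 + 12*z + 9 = -5*z^2 - 39*z - 28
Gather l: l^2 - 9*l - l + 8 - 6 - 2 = l^2 - 10*l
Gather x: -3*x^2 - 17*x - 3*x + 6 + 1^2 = -3*x^2 - 20*x + 7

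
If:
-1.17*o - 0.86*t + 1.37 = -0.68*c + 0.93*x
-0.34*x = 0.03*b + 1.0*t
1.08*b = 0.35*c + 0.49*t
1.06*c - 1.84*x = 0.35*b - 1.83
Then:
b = 0.450344066088438*x - 0.617122177665669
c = 1.88454756899147*x - 1.93018185111602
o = 0.56026600326434*x + 0.0355167427840429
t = 0.0185136653299701 - 0.353510321982653*x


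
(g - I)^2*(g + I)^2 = g^4 + 2*g^2 + 1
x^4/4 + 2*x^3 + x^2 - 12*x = x*(x/4 + 1)*(x - 2)*(x + 6)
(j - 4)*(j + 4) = j^2 - 16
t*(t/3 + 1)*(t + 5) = t^3/3 + 8*t^2/3 + 5*t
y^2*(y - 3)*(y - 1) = y^4 - 4*y^3 + 3*y^2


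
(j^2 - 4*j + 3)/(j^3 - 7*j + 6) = (j - 3)/(j^2 + j - 6)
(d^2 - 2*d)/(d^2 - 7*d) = (d - 2)/(d - 7)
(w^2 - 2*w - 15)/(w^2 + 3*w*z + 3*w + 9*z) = (w - 5)/(w + 3*z)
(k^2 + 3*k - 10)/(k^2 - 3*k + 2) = (k + 5)/(k - 1)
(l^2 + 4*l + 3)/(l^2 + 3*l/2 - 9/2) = 2*(l + 1)/(2*l - 3)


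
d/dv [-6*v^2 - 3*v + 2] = -12*v - 3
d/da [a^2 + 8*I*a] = 2*a + 8*I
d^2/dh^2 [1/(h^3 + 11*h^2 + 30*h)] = 2*(-h*(3*h + 11)*(h^2 + 11*h + 30) + (3*h^2 + 22*h + 30)^2)/(h^3*(h^2 + 11*h + 30)^3)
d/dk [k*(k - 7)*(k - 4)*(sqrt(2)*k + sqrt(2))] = sqrt(2)*(4*k^3 - 30*k^2 + 34*k + 28)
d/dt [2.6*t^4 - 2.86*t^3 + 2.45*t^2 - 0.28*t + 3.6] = 10.4*t^3 - 8.58*t^2 + 4.9*t - 0.28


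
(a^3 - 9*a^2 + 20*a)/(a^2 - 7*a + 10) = a*(a - 4)/(a - 2)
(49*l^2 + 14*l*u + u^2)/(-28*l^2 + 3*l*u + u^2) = (7*l + u)/(-4*l + u)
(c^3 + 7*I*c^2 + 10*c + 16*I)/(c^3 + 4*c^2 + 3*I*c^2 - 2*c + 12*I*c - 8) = (c^2 + 6*I*c + 16)/(c^2 + 2*c*(2 + I) + 8*I)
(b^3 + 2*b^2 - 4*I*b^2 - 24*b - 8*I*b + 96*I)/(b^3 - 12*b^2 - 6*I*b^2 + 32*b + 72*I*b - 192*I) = (b^2 + b*(6 - 4*I) - 24*I)/(b^2 + b*(-8 - 6*I) + 48*I)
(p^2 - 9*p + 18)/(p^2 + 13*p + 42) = (p^2 - 9*p + 18)/(p^2 + 13*p + 42)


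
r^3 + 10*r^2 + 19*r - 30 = (r - 1)*(r + 5)*(r + 6)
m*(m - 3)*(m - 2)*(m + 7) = m^4 + 2*m^3 - 29*m^2 + 42*m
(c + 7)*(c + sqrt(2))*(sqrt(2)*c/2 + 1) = sqrt(2)*c^3/2 + 2*c^2 + 7*sqrt(2)*c^2/2 + sqrt(2)*c + 14*c + 7*sqrt(2)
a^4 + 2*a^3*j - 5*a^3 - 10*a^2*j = a^2*(a - 5)*(a + 2*j)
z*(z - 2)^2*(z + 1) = z^4 - 3*z^3 + 4*z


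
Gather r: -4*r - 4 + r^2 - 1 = r^2 - 4*r - 5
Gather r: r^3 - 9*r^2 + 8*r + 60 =r^3 - 9*r^2 + 8*r + 60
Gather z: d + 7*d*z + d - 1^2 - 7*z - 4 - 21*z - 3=2*d + z*(7*d - 28) - 8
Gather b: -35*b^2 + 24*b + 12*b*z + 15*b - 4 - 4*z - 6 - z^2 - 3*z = -35*b^2 + b*(12*z + 39) - z^2 - 7*z - 10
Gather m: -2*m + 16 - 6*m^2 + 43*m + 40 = -6*m^2 + 41*m + 56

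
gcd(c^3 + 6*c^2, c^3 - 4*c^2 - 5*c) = c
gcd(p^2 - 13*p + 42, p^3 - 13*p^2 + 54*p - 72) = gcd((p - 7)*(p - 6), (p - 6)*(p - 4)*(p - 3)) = p - 6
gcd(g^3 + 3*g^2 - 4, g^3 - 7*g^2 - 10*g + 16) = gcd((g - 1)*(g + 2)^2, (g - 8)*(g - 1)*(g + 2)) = g^2 + g - 2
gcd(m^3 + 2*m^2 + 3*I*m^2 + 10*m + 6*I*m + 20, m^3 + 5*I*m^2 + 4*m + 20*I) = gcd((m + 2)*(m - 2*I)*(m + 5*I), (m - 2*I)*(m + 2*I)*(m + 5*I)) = m^2 + 3*I*m + 10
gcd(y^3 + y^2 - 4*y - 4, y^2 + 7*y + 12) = 1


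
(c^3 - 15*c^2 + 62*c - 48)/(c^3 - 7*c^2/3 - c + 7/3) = 3*(c^2 - 14*c + 48)/(3*c^2 - 4*c - 7)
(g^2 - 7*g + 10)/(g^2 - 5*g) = (g - 2)/g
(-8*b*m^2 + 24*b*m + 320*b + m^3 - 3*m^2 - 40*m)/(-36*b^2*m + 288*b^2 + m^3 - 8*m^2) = (8*b*m + 40*b - m^2 - 5*m)/(36*b^2 - m^2)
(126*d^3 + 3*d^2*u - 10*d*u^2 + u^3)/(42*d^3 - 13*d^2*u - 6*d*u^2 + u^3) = (-6*d + u)/(-2*d + u)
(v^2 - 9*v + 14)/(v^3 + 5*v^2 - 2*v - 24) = (v - 7)/(v^2 + 7*v + 12)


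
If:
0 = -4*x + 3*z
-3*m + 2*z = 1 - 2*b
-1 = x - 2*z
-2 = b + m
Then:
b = -33/25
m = -17/25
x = 3/5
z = 4/5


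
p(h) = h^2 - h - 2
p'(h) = 2*h - 1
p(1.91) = -0.26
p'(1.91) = 2.82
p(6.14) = 29.56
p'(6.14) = 11.28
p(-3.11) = 10.78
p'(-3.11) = -7.22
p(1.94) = -0.18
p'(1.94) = 2.88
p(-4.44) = 22.15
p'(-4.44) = -9.88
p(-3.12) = 10.85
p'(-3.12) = -7.24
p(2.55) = 1.95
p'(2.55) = 4.10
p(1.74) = -0.71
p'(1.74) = 2.48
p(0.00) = -2.00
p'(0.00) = -1.00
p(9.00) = 70.00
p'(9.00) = 17.00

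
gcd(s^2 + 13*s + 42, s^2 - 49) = s + 7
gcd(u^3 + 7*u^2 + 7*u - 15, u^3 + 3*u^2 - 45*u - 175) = u + 5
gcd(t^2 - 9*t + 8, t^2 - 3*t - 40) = t - 8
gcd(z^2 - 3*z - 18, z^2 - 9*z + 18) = z - 6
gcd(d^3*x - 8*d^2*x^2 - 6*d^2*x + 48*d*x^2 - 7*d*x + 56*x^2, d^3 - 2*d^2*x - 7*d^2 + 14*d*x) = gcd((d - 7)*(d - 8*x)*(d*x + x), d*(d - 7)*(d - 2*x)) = d - 7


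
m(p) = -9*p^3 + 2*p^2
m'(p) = -27*p^2 + 4*p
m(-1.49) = 34.21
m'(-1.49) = -65.90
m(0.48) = -0.53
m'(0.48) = -4.30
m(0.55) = -0.89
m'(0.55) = -5.97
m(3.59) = -390.64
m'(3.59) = -333.62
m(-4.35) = 778.66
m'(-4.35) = -528.31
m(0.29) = -0.05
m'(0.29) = -1.11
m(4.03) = -556.58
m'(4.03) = -422.38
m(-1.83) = 61.85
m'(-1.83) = -97.74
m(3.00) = -225.00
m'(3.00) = -231.00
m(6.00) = -1872.00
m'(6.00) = -948.00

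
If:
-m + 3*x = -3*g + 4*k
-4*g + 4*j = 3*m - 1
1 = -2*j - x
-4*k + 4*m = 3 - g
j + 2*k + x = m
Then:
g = -84/23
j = -121/46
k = 3/92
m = 39/23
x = 98/23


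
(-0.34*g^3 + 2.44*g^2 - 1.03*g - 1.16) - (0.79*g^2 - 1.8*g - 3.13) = -0.34*g^3 + 1.65*g^2 + 0.77*g + 1.97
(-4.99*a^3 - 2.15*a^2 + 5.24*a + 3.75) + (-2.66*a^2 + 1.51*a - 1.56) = -4.99*a^3 - 4.81*a^2 + 6.75*a + 2.19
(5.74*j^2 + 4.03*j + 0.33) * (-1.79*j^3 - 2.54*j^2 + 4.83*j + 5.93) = -10.2746*j^5 - 21.7933*j^4 + 16.8973*j^3 + 52.6649*j^2 + 25.4918*j + 1.9569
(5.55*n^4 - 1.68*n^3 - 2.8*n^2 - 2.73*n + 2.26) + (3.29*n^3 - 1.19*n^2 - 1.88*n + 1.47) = 5.55*n^4 + 1.61*n^3 - 3.99*n^2 - 4.61*n + 3.73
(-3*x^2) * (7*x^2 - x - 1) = -21*x^4 + 3*x^3 + 3*x^2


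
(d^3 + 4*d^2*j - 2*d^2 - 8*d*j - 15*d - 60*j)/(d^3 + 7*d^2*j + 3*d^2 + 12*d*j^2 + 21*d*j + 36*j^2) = (d - 5)/(d + 3*j)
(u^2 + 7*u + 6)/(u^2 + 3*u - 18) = (u + 1)/(u - 3)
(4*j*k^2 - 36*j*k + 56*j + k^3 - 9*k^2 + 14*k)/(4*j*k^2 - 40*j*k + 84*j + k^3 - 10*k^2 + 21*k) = (k - 2)/(k - 3)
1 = 1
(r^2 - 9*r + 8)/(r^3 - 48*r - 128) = (r - 1)/(r^2 + 8*r + 16)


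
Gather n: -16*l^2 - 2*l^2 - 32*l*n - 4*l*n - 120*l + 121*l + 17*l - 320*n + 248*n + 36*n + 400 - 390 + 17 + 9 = -18*l^2 + 18*l + n*(-36*l - 36) + 36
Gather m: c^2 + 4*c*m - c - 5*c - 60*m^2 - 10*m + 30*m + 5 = c^2 - 6*c - 60*m^2 + m*(4*c + 20) + 5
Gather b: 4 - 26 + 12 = -10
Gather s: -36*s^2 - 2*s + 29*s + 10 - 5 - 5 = -36*s^2 + 27*s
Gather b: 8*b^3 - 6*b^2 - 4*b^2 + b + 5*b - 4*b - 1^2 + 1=8*b^3 - 10*b^2 + 2*b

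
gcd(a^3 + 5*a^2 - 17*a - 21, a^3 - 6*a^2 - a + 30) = a - 3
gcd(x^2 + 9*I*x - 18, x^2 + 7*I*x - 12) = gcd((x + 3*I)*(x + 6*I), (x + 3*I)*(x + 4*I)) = x + 3*I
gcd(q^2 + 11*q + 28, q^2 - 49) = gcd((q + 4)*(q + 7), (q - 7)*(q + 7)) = q + 7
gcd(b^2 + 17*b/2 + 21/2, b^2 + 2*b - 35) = b + 7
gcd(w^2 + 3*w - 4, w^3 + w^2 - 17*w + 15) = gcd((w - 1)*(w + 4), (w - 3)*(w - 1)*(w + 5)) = w - 1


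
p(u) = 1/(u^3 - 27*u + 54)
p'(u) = (27 - 3*u^2)/(u^3 - 27*u + 54)^2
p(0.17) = 0.02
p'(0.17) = 0.01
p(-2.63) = 0.01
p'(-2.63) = 0.00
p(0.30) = 0.02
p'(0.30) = 0.01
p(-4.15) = 0.01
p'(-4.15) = -0.00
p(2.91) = 13.86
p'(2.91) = 306.36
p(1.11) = 0.04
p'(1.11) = 0.04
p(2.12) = 0.16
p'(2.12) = 0.34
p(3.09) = 13.58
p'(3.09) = -303.31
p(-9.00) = 0.00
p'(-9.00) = 0.00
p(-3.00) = 0.01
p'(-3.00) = 0.00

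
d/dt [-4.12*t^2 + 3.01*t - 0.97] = 3.01 - 8.24*t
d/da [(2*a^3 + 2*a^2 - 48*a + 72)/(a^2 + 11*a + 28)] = 2*(a^4 + 22*a^3 + 119*a^2 - 16*a - 1068)/(a^4 + 22*a^3 + 177*a^2 + 616*a + 784)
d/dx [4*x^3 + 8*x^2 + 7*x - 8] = 12*x^2 + 16*x + 7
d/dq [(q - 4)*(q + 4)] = 2*q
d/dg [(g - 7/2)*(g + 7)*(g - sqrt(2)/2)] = 3*g^2 - sqrt(2)*g + 7*g - 49/2 - 7*sqrt(2)/4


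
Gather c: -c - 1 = -c - 1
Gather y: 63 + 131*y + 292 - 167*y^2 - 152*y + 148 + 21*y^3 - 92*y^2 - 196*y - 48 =21*y^3 - 259*y^2 - 217*y + 455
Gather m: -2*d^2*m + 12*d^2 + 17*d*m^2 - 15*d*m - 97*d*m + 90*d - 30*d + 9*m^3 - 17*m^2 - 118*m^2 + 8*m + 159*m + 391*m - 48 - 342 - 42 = 12*d^2 + 60*d + 9*m^3 + m^2*(17*d - 135) + m*(-2*d^2 - 112*d + 558) - 432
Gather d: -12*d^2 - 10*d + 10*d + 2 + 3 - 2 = 3 - 12*d^2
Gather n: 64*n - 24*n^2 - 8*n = -24*n^2 + 56*n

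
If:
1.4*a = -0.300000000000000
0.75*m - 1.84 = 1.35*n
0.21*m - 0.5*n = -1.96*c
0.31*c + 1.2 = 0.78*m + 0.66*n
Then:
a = -0.21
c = -0.29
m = 1.75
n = -0.39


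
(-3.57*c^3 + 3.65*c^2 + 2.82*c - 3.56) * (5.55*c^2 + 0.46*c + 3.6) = -19.8135*c^5 + 18.6153*c^4 + 4.478*c^3 - 5.3208*c^2 + 8.5144*c - 12.816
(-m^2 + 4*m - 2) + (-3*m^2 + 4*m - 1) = -4*m^2 + 8*m - 3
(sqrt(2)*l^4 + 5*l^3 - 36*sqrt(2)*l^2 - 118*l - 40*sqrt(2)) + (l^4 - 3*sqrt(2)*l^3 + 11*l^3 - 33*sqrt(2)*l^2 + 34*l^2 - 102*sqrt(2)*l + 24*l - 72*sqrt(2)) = l^4 + sqrt(2)*l^4 - 3*sqrt(2)*l^3 + 16*l^3 - 69*sqrt(2)*l^2 + 34*l^2 - 102*sqrt(2)*l - 94*l - 112*sqrt(2)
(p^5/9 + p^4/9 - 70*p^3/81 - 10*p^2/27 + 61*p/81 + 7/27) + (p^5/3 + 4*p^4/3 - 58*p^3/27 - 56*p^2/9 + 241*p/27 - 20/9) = 4*p^5/9 + 13*p^4/9 - 244*p^3/81 - 178*p^2/27 + 784*p/81 - 53/27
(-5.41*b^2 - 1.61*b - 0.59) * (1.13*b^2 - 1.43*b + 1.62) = -6.1133*b^4 + 5.917*b^3 - 7.1286*b^2 - 1.7645*b - 0.9558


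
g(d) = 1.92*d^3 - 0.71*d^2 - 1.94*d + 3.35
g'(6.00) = 196.90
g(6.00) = 380.87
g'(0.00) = -1.94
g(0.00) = 3.35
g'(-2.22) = 29.60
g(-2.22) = -16.85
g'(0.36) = -1.70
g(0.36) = 2.65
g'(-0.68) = 1.69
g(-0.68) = 3.74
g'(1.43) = 7.81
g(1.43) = 4.74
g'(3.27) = 55.01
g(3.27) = 56.55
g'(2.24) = 23.78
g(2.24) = 17.02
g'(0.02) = -1.97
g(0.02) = 3.31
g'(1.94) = 16.98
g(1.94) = 10.93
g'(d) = 5.76*d^2 - 1.42*d - 1.94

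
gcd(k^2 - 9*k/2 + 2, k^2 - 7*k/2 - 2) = k - 4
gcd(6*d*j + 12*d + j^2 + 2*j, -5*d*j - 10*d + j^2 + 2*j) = j + 2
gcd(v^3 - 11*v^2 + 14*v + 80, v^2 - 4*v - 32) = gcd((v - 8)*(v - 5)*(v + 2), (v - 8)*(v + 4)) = v - 8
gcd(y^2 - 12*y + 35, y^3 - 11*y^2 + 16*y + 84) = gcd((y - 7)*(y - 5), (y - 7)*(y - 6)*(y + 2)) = y - 7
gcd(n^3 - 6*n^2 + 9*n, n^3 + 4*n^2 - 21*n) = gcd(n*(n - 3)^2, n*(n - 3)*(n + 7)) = n^2 - 3*n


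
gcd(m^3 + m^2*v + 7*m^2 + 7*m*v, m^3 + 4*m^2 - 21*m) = m^2 + 7*m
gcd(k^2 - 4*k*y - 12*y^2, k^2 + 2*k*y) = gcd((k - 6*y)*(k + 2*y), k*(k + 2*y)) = k + 2*y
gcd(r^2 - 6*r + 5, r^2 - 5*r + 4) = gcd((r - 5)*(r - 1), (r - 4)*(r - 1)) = r - 1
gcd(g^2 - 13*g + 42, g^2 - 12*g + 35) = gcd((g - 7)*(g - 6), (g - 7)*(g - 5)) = g - 7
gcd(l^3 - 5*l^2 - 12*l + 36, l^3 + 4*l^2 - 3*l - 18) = l^2 + l - 6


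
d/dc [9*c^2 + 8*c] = 18*c + 8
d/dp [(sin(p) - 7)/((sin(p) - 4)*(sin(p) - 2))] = (14*sin(p) + cos(p)^2 - 35)*cos(p)/((sin(p) - 4)^2*(sin(p) - 2)^2)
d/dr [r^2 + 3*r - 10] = 2*r + 3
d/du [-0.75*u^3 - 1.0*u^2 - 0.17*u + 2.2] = -2.25*u^2 - 2.0*u - 0.17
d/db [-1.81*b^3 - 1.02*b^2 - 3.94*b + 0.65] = -5.43*b^2 - 2.04*b - 3.94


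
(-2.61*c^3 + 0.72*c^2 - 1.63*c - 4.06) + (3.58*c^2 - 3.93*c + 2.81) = -2.61*c^3 + 4.3*c^2 - 5.56*c - 1.25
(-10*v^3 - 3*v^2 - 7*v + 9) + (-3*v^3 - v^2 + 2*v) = -13*v^3 - 4*v^2 - 5*v + 9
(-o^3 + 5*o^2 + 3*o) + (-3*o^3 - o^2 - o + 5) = -4*o^3 + 4*o^2 + 2*o + 5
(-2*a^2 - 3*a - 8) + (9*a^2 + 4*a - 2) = 7*a^2 + a - 10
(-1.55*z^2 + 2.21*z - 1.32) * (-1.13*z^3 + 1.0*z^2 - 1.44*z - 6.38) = 1.7515*z^5 - 4.0473*z^4 + 5.9336*z^3 + 5.3866*z^2 - 12.199*z + 8.4216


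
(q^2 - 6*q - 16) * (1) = q^2 - 6*q - 16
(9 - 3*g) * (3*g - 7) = -9*g^2 + 48*g - 63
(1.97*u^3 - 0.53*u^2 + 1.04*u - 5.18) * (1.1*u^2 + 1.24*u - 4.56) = 2.167*u^5 + 1.8598*u^4 - 8.4964*u^3 - 1.9916*u^2 - 11.1656*u + 23.6208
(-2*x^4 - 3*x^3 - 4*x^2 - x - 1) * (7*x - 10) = -14*x^5 - x^4 + 2*x^3 + 33*x^2 + 3*x + 10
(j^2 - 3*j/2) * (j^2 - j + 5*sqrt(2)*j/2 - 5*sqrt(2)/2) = j^4 - 5*j^3/2 + 5*sqrt(2)*j^3/2 - 25*sqrt(2)*j^2/4 + 3*j^2/2 + 15*sqrt(2)*j/4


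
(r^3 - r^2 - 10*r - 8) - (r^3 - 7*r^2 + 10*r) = 6*r^2 - 20*r - 8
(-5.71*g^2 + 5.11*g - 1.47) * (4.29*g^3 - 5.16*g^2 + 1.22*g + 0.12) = -24.4959*g^5 + 51.3855*g^4 - 39.6401*g^3 + 13.1342*g^2 - 1.1802*g - 0.1764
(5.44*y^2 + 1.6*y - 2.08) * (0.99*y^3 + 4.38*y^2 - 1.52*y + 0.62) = 5.3856*y^5 + 25.4112*y^4 - 3.32*y^3 - 8.1696*y^2 + 4.1536*y - 1.2896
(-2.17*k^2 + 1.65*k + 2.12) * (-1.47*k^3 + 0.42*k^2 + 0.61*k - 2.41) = 3.1899*k^5 - 3.3369*k^4 - 3.7471*k^3 + 7.1266*k^2 - 2.6833*k - 5.1092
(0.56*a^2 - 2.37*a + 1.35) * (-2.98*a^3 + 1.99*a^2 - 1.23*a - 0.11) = -1.6688*a^5 + 8.177*a^4 - 9.4281*a^3 + 5.54*a^2 - 1.3998*a - 0.1485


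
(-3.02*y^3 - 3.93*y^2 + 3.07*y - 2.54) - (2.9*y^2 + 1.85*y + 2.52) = -3.02*y^3 - 6.83*y^2 + 1.22*y - 5.06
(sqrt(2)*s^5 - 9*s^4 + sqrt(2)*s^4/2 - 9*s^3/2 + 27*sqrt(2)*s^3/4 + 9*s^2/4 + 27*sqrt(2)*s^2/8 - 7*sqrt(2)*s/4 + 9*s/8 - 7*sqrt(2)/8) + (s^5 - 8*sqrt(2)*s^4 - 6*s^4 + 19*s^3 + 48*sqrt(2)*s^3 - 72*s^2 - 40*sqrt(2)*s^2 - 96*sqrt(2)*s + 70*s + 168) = s^5 + sqrt(2)*s^5 - 15*s^4 - 15*sqrt(2)*s^4/2 + 29*s^3/2 + 219*sqrt(2)*s^3/4 - 279*s^2/4 - 293*sqrt(2)*s^2/8 - 391*sqrt(2)*s/4 + 569*s/8 - 7*sqrt(2)/8 + 168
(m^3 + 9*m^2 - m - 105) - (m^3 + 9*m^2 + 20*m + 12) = -21*m - 117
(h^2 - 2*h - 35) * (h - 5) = h^3 - 7*h^2 - 25*h + 175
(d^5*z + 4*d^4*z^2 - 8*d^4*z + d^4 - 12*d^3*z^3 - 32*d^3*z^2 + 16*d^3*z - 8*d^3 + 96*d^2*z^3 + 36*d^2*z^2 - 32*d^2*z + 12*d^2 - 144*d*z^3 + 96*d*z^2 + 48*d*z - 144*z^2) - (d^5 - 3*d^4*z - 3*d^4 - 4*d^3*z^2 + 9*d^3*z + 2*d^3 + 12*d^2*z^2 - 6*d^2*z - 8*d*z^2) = d^5*z - d^5 + 4*d^4*z^2 - 5*d^4*z + 4*d^4 - 12*d^3*z^3 - 28*d^3*z^2 + 7*d^3*z - 10*d^3 + 96*d^2*z^3 + 24*d^2*z^2 - 26*d^2*z + 12*d^2 - 144*d*z^3 + 104*d*z^2 + 48*d*z - 144*z^2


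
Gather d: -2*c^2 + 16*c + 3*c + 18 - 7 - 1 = -2*c^2 + 19*c + 10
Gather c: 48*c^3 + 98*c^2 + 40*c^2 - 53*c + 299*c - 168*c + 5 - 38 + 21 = 48*c^3 + 138*c^2 + 78*c - 12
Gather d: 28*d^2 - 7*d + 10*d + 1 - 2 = 28*d^2 + 3*d - 1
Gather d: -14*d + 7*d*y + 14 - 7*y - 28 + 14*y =d*(7*y - 14) + 7*y - 14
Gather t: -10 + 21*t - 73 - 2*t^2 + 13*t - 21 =-2*t^2 + 34*t - 104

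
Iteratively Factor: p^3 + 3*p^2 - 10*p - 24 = (p - 3)*(p^2 + 6*p + 8) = (p - 3)*(p + 4)*(p + 2)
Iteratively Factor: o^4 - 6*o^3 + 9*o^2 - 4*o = (o - 1)*(o^3 - 5*o^2 + 4*o) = o*(o - 1)*(o^2 - 5*o + 4) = o*(o - 1)^2*(o - 4)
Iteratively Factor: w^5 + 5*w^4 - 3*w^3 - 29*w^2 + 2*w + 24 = (w + 1)*(w^4 + 4*w^3 - 7*w^2 - 22*w + 24) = (w - 1)*(w + 1)*(w^3 + 5*w^2 - 2*w - 24) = (w - 2)*(w - 1)*(w + 1)*(w^2 + 7*w + 12) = (w - 2)*(w - 1)*(w + 1)*(w + 3)*(w + 4)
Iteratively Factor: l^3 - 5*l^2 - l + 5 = (l - 5)*(l^2 - 1) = (l - 5)*(l - 1)*(l + 1)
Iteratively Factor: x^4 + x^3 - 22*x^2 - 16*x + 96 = (x - 2)*(x^3 + 3*x^2 - 16*x - 48) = (x - 2)*(x + 4)*(x^2 - x - 12) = (x - 2)*(x + 3)*(x + 4)*(x - 4)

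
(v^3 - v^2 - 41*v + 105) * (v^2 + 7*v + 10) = v^5 + 6*v^4 - 38*v^3 - 192*v^2 + 325*v + 1050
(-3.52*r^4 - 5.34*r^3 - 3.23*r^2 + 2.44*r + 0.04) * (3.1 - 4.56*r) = 16.0512*r^5 + 13.4384*r^4 - 1.8252*r^3 - 21.1394*r^2 + 7.3816*r + 0.124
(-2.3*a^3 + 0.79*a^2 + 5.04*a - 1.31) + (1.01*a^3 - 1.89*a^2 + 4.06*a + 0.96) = -1.29*a^3 - 1.1*a^2 + 9.1*a - 0.35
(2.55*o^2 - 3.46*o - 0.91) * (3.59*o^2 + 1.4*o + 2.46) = 9.1545*o^4 - 8.8514*o^3 - 1.8379*o^2 - 9.7856*o - 2.2386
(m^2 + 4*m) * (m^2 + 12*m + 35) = m^4 + 16*m^3 + 83*m^2 + 140*m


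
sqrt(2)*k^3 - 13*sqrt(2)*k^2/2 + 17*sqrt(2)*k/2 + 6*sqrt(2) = (k - 4)*(k - 3)*(sqrt(2)*k + sqrt(2)/2)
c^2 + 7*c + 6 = (c + 1)*(c + 6)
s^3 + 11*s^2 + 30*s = s*(s + 5)*(s + 6)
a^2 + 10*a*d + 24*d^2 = (a + 4*d)*(a + 6*d)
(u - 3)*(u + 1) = u^2 - 2*u - 3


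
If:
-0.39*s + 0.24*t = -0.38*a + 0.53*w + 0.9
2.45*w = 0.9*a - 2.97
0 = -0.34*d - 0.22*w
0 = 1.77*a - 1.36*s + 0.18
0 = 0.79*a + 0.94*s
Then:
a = -0.06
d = 0.80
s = 0.05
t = 1.21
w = -1.23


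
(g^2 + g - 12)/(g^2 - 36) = (g^2 + g - 12)/(g^2 - 36)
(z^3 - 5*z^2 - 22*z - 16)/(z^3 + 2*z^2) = 1 - 7/z - 8/z^2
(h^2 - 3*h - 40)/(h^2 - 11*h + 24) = (h + 5)/(h - 3)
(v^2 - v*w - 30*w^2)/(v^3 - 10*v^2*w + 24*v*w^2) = (v + 5*w)/(v*(v - 4*w))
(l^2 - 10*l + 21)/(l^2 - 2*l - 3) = (l - 7)/(l + 1)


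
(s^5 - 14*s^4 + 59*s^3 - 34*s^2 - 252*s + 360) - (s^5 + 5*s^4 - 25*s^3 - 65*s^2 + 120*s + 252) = -19*s^4 + 84*s^3 + 31*s^2 - 372*s + 108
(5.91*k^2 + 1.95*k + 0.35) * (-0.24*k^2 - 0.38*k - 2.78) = -1.4184*k^4 - 2.7138*k^3 - 17.2548*k^2 - 5.554*k - 0.973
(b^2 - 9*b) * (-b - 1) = -b^3 + 8*b^2 + 9*b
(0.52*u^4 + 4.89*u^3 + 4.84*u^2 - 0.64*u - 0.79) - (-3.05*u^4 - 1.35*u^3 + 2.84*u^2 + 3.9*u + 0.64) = 3.57*u^4 + 6.24*u^3 + 2.0*u^2 - 4.54*u - 1.43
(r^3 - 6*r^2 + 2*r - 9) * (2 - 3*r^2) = -3*r^5 + 18*r^4 - 4*r^3 + 15*r^2 + 4*r - 18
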